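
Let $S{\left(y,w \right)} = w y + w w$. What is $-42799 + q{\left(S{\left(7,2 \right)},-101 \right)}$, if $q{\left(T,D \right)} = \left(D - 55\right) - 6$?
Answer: $-42961$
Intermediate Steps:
$S{\left(y,w \right)} = w^{2} + w y$ ($S{\left(y,w \right)} = w y + w^{2} = w^{2} + w y$)
$q{\left(T,D \right)} = -61 + D$ ($q{\left(T,D \right)} = \left(-55 + D\right) + \left(-37 + 31\right) = \left(-55 + D\right) - 6 = -61 + D$)
$-42799 + q{\left(S{\left(7,2 \right)},-101 \right)} = -42799 - 162 = -42961$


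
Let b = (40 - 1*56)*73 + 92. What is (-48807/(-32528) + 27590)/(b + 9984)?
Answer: 6851117/2211904 ≈ 3.0974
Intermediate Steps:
b = -1076 (b = (40 - 56)*73 + 92 = -16*73 + 92 = -1168 + 92 = -1076)
(-48807/(-32528) + 27590)/(b + 9984) = (-48807/(-32528) + 27590)/(-1076 + 9984) = (-48807*(-1/32528) + 27590)/8908 = (48807/32528 + 27590)*(1/8908) = (897496327/32528)*(1/8908) = 6851117/2211904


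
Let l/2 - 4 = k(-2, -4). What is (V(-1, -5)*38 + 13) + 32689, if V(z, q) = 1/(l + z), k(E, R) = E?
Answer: 98144/3 ≈ 32715.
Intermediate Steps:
l = 4 (l = 8 + 2*(-2) = 8 - 4 = 4)
V(z, q) = 1/(4 + z)
(V(-1, -5)*38 + 13) + 32689 = (38/(4 - 1) + 13) + 32689 = (38/3 + 13) + 32689 = 77/3 + 32689 = 98144/3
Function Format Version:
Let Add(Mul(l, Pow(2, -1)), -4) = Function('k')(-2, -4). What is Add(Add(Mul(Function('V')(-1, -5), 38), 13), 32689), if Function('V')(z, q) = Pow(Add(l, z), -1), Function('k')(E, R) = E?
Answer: Rational(98144, 3) ≈ 32715.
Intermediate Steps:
l = 4 (l = Add(8, Mul(2, -2)) = Add(8, -4) = 4)
Function('V')(z, q) = Pow(Add(4, z), -1)
Add(Add(Mul(Function('V')(-1, -5), 38), 13), 32689) = Add(Add(Mul(Pow(Add(4, -1), -1), 38), 13), 32689) = Add(Add(Mul(Pow(3, -1), 38), 13), 32689) = Add(Add(Mul(Rational(1, 3), 38), 13), 32689) = Add(Add(Rational(38, 3), 13), 32689) = Add(Rational(77, 3), 32689) = Rational(98144, 3)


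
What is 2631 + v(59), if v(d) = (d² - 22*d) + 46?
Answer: 4860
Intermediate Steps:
v(d) = 46 + d² - 22*d
2631 + v(59) = 2631 + (46 + 59² - 22*59) = 2631 + (46 + 3481 - 1298) = 2631 + 2229 = 4860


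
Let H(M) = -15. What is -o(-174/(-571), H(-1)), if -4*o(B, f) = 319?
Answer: 319/4 ≈ 79.750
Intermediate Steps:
o(B, f) = -319/4 (o(B, f) = -¼*319 = -319/4)
-o(-174/(-571), H(-1)) = -1*(-319/4) = 319/4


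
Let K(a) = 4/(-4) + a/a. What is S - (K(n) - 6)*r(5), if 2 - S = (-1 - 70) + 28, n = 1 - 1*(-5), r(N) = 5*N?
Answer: 195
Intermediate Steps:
n = 6 (n = 1 + 5 = 6)
K(a) = 0 (K(a) = 4*(-1/4) + 1 = -1 + 1 = 0)
S = 45 (S = 2 - ((-1 - 70) + 28) = 2 - (-71 + 28) = 2 - 1*(-43) = 2 + 43 = 45)
S - (K(n) - 6)*r(5) = 45 - (0 - 6)*5*5 = 45 - (-6)*25 = 45 - 1*(-150) = 45 + 150 = 195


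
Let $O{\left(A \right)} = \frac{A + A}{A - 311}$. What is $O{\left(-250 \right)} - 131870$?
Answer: $- \frac{73978570}{561} \approx -1.3187 \cdot 10^{5}$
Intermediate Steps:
$O{\left(A \right)} = \frac{2 A}{-311 + A}$
$O{\left(-250 \right)} - 131870 = 2 \left(-250\right) \frac{1}{-311 - 250} - 131870 = 2 \left(-250\right) \frac{1}{-561} - 131870 = 2 \left(-250\right) \left(- \frac{1}{561}\right) - 131870 = \frac{500}{561} - 131870 = - \frac{73978570}{561}$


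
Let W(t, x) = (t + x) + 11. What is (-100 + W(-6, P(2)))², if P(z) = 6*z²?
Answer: 5041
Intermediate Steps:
W(t, x) = 11 + t + x
(-100 + W(-6, P(2)))² = (-100 + (11 - 6 + 6*2²))² = (-100 + (11 - 6 + 6*4))² = (-100 + (11 - 6 + 24))² = (-100 + 29)² = (-71)² = 5041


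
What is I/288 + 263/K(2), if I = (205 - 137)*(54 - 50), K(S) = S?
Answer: 1192/9 ≈ 132.44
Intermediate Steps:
I = 272 (I = 68*4 = 272)
I/288 + 263/K(2) = 272/288 + 263/2 = 272*(1/288) + 263*(½) = 17/18 + 263/2 = 1192/9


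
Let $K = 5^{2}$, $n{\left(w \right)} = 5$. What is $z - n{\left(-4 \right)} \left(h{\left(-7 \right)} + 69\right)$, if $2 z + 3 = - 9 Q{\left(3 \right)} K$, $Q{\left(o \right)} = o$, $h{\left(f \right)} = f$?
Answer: $-649$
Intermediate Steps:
$K = 25$
$z = -339$ ($z = - \frac{3}{2} + \frac{\left(-9\right) 3 \cdot 25}{2} = - \frac{3}{2} + \frac{\left(-27\right) 25}{2} = - \frac{3}{2} + \frac{1}{2} \left(-675\right) = - \frac{3}{2} - \frac{675}{2} = -339$)
$z - n{\left(-4 \right)} \left(h{\left(-7 \right)} + 69\right) = -339 - 5 \left(-7 + 69\right) = -339 - 5 \cdot 62 = -339 - 310 = -649$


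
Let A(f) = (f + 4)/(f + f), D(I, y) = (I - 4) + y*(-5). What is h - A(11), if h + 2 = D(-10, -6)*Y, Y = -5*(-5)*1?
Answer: 8741/22 ≈ 397.32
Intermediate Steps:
D(I, y) = -4 + I - 5*y (D(I, y) = (-4 + I) - 5*y = -4 + I - 5*y)
Y = 25 (Y = 25*1 = 25)
A(f) = (4 + f)/(2*f) (A(f) = (4 + f)/((2*f)) = (4 + f)*(1/(2*f)) = (4 + f)/(2*f))
h = 398 (h = -2 + (-4 - 10 - 5*(-6))*25 = -2 + (-4 - 10 + 30)*25 = -2 + 16*25 = -2 + 400 = 398)
h - A(11) = 398 - (4 + 11)/(2*11) = 398 - 15/(2*11) = 398 - 1*15/22 = 398 - 15/22 = 8741/22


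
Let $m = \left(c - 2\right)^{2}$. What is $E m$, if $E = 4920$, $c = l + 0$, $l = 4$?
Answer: $19680$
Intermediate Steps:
$c = 4$ ($c = 4 + 0 = 4$)
$m = 4$ ($m = \left(4 - 2\right)^{2} = 2^{2} = 4$)
$E m = 4920 \cdot 4 = 19680$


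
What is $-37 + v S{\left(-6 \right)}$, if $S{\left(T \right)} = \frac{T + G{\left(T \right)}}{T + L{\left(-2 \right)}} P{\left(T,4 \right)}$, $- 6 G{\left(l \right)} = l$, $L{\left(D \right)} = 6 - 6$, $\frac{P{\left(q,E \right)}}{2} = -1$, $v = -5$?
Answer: $- \frac{86}{3} \approx -28.667$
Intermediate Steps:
$P{\left(q,E \right)} = -2$ ($P{\left(q,E \right)} = 2 \left(-1\right) = -2$)
$L{\left(D \right)} = 0$ ($L{\left(D \right)} = 6 - 6 = 0$)
$G{\left(l \right)} = - \frac{l}{6}$
$S{\left(T \right)} = - \frac{5}{3}$ ($S{\left(T \right)} = \frac{T - \frac{T}{6}}{T + 0} \left(-2\right) = \frac{\frac{5}{6} T}{T} \left(-2\right) = \frac{5}{6} \left(-2\right) = - \frac{5}{3}$)
$-37 + v S{\left(-6 \right)} = -37 - - \frac{25}{3} = -37 + \frac{25}{3} = - \frac{86}{3}$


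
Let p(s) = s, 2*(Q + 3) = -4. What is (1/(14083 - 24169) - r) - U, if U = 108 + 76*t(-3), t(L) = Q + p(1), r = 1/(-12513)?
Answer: 8245465567/42068706 ≈ 196.00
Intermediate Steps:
Q = -5 (Q = -3 + (½)*(-4) = -3 - 2 = -5)
r = -1/12513 ≈ -7.9917e-5
t(L) = -4 (t(L) = -5 + 1 = -4)
U = -196 (U = 108 + 76*(-4) = 108 - 304 = -196)
(1/(14083 - 24169) - r) - U = (1/(14083 - 24169) - 1*(-1/12513)) - 1*(-196) = (1/(-10086) + 1/12513) + 196 = (-1/10086 + 1/12513) + 196 = -809/42068706 + 196 = 8245465567/42068706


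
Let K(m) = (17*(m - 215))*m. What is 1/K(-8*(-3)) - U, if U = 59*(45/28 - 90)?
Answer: 2844859043/545496 ≈ 5215.2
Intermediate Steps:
K(m) = m*(-3655 + 17*m) (K(m) = (17*(-215 + m))*m = (-3655 + 17*m)*m = m*(-3655 + 17*m))
U = -146025/28 (U = 59*(45*(1/28) - 90) = 59*(45/28 - 90) = 59*(-2475/28) = -146025/28 ≈ -5215.2)
1/K(-8*(-3)) - U = 1/(17*(-8*(-3))*(-215 - 8*(-3))) - 1*(-146025/28) = 1/(17*24*(-215 + 24)) + 146025/28 = 1/(17*24*(-191)) + 146025/28 = 1/(-77928) + 146025/28 = -1/77928 + 146025/28 = 2844859043/545496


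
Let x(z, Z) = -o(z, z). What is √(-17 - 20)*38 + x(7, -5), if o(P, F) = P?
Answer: -7 + 38*I*√37 ≈ -7.0 + 231.15*I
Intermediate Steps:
x(z, Z) = -z
√(-17 - 20)*38 + x(7, -5) = √(-17 - 20)*38 - 1*7 = √(-37)*38 - 7 = (I*√37)*38 - 7 = 38*I*√37 - 7 = -7 + 38*I*√37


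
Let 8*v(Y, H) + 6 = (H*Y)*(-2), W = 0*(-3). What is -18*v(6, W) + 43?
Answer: 113/2 ≈ 56.500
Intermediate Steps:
W = 0
v(Y, H) = -¾ - H*Y/4 (v(Y, H) = -¾ + ((H*Y)*(-2))/8 = -¾ + (-2*H*Y)/8 = -¾ - H*Y/4)
-18*v(6, W) + 43 = -18*(-¾ - ¼*0*6) + 43 = -18*(-¾ + 0) + 43 = -18*(-¾) + 43 = 27/2 + 43 = 113/2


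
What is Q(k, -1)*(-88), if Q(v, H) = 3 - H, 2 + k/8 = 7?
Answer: -352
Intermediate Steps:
k = 40 (k = -16 + 8*7 = -16 + 56 = 40)
Q(k, -1)*(-88) = (3 - 1*(-1))*(-88) = (3 + 1)*(-88) = 4*(-88) = -352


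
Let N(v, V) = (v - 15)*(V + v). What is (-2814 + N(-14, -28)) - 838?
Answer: -2434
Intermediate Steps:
N(v, V) = (-15 + v)*(V + v)
(-2814 + N(-14, -28)) - 838 = (-2814 + ((-14)² - 15*(-28) - 15*(-14) - 28*(-14))) - 838 = (-2814 + (196 + 420 + 210 + 392)) - 838 = (-2814 + 1218) - 838 = -1596 - 838 = -2434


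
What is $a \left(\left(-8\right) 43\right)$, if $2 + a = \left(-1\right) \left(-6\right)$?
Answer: $-1376$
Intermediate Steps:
$a = 4$ ($a = -2 - -6 = -2 + 6 = 4$)
$a \left(\left(-8\right) 43\right) = 4 \left(\left(-8\right) 43\right) = 4 \left(-344\right) = -1376$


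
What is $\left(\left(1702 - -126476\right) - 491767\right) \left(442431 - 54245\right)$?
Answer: $-141140159554$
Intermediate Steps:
$\left(\left(1702 - -126476\right) - 491767\right) \left(442431 - 54245\right) = \left(\left(1702 + 126476\right) - 491767\right) 388186 = \left(128178 - 491767\right) 388186 = \left(-363589\right) 388186 = -141140159554$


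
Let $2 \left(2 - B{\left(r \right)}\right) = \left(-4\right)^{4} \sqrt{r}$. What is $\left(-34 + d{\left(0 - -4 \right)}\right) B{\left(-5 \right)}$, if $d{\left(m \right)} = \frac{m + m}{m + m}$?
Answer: $-66 + 4224 i \sqrt{5} \approx -66.0 + 9445.2 i$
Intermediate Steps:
$B{\left(r \right)} = 2 - 128 \sqrt{r}$ ($B{\left(r \right)} = 2 - \frac{\left(-4\right)^{4} \sqrt{r}}{2} = 2 - \frac{256 \sqrt{r}}{2} = 2 - 128 \sqrt{r}$)
$d{\left(m \right)} = 1$ ($d{\left(m \right)} = \frac{2 m}{2 m} = 2 m \frac{1}{2 m} = 1$)
$\left(-34 + d{\left(0 - -4 \right)}\right) B{\left(-5 \right)} = \left(-34 + 1\right) \left(2 - 128 \sqrt{-5}\right) = - 33 \left(2 - 128 i \sqrt{5}\right) = -66 + 4224 i \sqrt{5}$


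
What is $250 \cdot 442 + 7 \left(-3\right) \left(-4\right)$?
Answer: $110584$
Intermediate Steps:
$250 \cdot 442 + 7 \left(-3\right) \left(-4\right) = 110500 - -84 = 110500 + 84 = 110584$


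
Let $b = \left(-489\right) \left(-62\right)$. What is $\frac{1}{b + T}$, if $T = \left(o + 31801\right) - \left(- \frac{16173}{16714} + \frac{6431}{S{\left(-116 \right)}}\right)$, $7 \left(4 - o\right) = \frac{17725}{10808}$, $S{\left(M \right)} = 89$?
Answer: $\frac{56270890088}{3491691725068363} \approx 1.6116 \cdot 10^{-5}$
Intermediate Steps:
$o = \frac{284899}{75656}$ ($o = 4 - \frac{17725 \cdot \frac{1}{10808}}{7} = 4 - \frac{17725}{75656} = \frac{284899}{75656} \approx 3.7657$)
$b = 30318$
$T = \frac{1785670879380379}{56270890088}$ ($T = \left(\frac{284899}{75656} + 31801\right) - \left(- \frac{16173}{16714} + \frac{6431}{89}\right) = \frac{2406221355}{75656} - \frac{106048337}{1487546} = \frac{1785670879380379}{56270890088} \approx 31733.0$)
$\frac{1}{b + T} = \frac{1}{30318 + \frac{1785670879380379}{56270890088}} = \frac{1}{\frac{3491691725068363}{56270890088}} = \frac{56270890088}{3491691725068363}$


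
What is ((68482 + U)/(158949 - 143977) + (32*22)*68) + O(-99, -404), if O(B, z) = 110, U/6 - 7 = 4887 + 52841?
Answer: 179700349/3743 ≈ 48010.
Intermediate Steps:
U = 346410 (U = 42 + 6*(4887 + 52841) = 42 + 6*57728 = 42 + 346368 = 346410)
((68482 + U)/(158949 - 143977) + (32*22)*68) + O(-99, -404) = ((68482 + 346410)/(158949 - 143977) + (32*22)*68) + 110 = (414892/14972 + 704*68) + 110 = (414892*(1/14972) + 47872) + 110 = (103723/3743 + 47872) + 110 = 179288619/3743 + 110 = 179700349/3743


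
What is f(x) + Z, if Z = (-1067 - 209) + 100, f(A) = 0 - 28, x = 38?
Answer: -1204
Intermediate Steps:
f(A) = -28
Z = -1176 (Z = -1276 + 100 = -1176)
f(x) + Z = -28 - 1176 = -1204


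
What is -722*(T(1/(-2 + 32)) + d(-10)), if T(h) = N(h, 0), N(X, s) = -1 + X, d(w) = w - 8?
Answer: 205409/15 ≈ 13694.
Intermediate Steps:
d(w) = -8 + w
T(h) = -1 + h
-722*(T(1/(-2 + 32)) + d(-10)) = -722*((-1 + 1/(-2 + 32)) + (-8 - 10)) = -722*((-1 + 1/30) - 18) = -722*(-29/30 - 18) = -722*(-569/30) = 205409/15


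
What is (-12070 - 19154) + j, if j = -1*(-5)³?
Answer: -31099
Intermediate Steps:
j = 125 (j = -1*(-125) = 125)
(-12070 - 19154) + j = (-12070 - 19154) + 125 = -31224 + 125 = -31099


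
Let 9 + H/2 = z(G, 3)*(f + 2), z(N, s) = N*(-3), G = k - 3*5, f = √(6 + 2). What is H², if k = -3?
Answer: 132516 + 85536*√2 ≈ 2.5348e+5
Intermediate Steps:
f = 2*√2 (f = √8 = 2*√2 ≈ 2.8284)
G = -18 (G = -3 - 3*5 = -3 - 15 = -18)
z(N, s) = -3*N
H = 198 + 216*√2 (H = -18 + 2*((-3*(-18))*(2*√2 + 2)) = -18 + 2*(54*(2 + 2*√2)) = -18 + 2*(108 + 108*√2) = -18 + (216 + 216*√2) = 198 + 216*√2 ≈ 503.47)
H² = (198 + 216*√2)²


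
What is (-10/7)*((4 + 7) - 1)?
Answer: -100/7 ≈ -14.286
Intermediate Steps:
(-10/7)*((4 + 7) - 1) = (-10*⅐)*(11 - 1) = -10/7*10 = -100/7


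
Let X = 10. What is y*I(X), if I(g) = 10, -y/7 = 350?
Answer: -24500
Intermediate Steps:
y = -2450 (y = -7*350 = -2450)
y*I(X) = -2450*10 = -24500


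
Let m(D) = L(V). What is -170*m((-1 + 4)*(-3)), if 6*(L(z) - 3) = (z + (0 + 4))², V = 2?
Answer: -1530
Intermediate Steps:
L(z) = 3 + (4 + z)²/6 (L(z) = 3 + (z + (0 + 4))²/6 = 3 + (z + 4)²/6 = 3 + (4 + z)²/6)
m(D) = 9 (m(D) = 3 + (4 + 2)²/6 = 3 + (⅙)*6² = 3 + (⅙)*36 = 3 + 6 = 9)
-170*m((-1 + 4)*(-3)) = -170*9 = -1530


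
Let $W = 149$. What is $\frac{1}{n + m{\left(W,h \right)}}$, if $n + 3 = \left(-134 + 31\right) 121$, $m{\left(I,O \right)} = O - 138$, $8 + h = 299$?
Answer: $- \frac{1}{12313} \approx -8.1215 \cdot 10^{-5}$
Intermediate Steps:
$h = 291$ ($h = -8 + 299 = 291$)
$m{\left(I,O \right)} = -138 + O$
$n = -12466$ ($n = -3 + \left(-134 + 31\right) 121 = -3 - 12463 = -12466$)
$\frac{1}{n + m{\left(W,h \right)}} = \frac{1}{-12466 + \left(-138 + 291\right)} = \frac{1}{-12466 + 153} = \frac{1}{-12313} = - \frac{1}{12313}$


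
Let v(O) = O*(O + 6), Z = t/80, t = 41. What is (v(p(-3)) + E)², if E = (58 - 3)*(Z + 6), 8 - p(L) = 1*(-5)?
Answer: 93760489/256 ≈ 3.6625e+5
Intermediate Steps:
p(L) = 13 (p(L) = 8 - (-5) = 8 - 1*(-5) = 8 + 5 = 13)
Z = 41/80 ≈ 0.51250
v(O) = O*(6 + O)
E = 5731/16 (E = (58 - 3)*(41/80 + 6) = 55*(521/80) = 5731/16 ≈ 358.19)
(v(p(-3)) + E)² = (13*(6 + 13) + 5731/16)² = (13*19 + 5731/16)² = (247 + 5731/16)² = (9683/16)² = 93760489/256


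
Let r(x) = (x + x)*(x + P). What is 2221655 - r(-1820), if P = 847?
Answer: -1320065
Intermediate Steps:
r(x) = 2*x*(847 + x) (r(x) = (x + x)*(x + 847) = (2*x)*(847 + x) = 2*x*(847 + x))
2221655 - r(-1820) = 2221655 - 2*(-1820)*(847 - 1820) = 2221655 - 2*(-1820)*(-973) = 2221655 - 1*3541720 = 2221655 - 3541720 = -1320065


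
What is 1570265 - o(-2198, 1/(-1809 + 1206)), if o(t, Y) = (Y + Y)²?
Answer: 570962486381/363609 ≈ 1.5703e+6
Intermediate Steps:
o(t, Y) = 4*Y² (o(t, Y) = (2*Y)² = 4*Y²)
1570265 - o(-2198, 1/(-1809 + 1206)) = 1570265 - 4*(1/(-1809 + 1206))² = 1570265 - 4*(1/(-603))² = 1570265 - 4*(-1/603)² = 1570265 - 4/363609 = 570962486381/363609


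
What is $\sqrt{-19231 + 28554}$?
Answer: $\sqrt{9323} \approx 96.556$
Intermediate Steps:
$\sqrt{-19231 + 28554} = \sqrt{9323}$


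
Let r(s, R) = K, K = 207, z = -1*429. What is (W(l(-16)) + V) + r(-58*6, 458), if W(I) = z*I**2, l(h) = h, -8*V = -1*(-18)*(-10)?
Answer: -219189/2 ≈ -1.0959e+5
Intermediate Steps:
V = 45/2 (V = -(-1*(-18))*(-10)/8 = -9*(-10)/4 = -1/8*(-180) = 45/2 ≈ 22.500)
z = -429
r(s, R) = 207
W(I) = -429*I**2
(W(l(-16)) + V) + r(-58*6, 458) = (-429*(-16)**2 + 45/2) + 207 = (-429*256 + 45/2) + 207 = (-109824 + 45/2) + 207 = -219603/2 + 207 = -219189/2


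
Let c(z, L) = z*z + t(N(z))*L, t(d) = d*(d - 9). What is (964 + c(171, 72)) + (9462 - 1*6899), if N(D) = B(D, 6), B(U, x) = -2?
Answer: 34352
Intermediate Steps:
N(D) = -2
t(d) = d*(-9 + d)
c(z, L) = z² + 22*L (c(z, L) = z*z + (-2*(-9 - 2))*L = z² + (-2*(-11))*L = z² + 22*L)
(964 + c(171, 72)) + (9462 - 1*6899) = (964 + (171² + 22*72)) + (9462 - 1*6899) = (964 + (29241 + 1584)) + (9462 - 6899) = (964 + 30825) + 2563 = 31789 + 2563 = 34352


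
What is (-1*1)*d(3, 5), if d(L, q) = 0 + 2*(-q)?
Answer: 10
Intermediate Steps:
d(L, q) = -2*q (d(L, q) = 0 - 2*q = -2*q)
(-1*1)*d(3, 5) = (-1*1)*(-2*5) = -1*(-10) = 10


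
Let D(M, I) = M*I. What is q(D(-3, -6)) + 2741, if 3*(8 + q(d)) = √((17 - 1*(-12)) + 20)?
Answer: 8206/3 ≈ 2735.3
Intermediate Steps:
D(M, I) = I*M
q(d) = -17/3 (q(d) = -8 + √((17 - 1*(-12)) + 20)/3 = -8 + √((17 + 12) + 20)/3 = -8 + √(29 + 20)/3 = -8 + √49/3 = -8 + (⅓)*7 = -8 + 7/3 = -17/3)
q(D(-3, -6)) + 2741 = -17/3 + 2741 = 8206/3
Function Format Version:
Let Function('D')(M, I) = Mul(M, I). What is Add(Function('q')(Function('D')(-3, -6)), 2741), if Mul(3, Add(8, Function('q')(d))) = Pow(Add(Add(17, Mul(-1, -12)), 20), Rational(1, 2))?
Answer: Rational(8206, 3) ≈ 2735.3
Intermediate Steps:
Function('D')(M, I) = Mul(I, M)
Function('q')(d) = Rational(-17, 3) (Function('q')(d) = Add(-8, Mul(Rational(1, 3), Pow(Add(Add(17, Mul(-1, -12)), 20), Rational(1, 2)))) = Add(-8, Mul(Rational(1, 3), Pow(Add(Add(17, 12), 20), Rational(1, 2)))) = Add(-8, Mul(Rational(1, 3), Pow(Add(29, 20), Rational(1, 2)))) = Add(-8, Mul(Rational(1, 3), Pow(49, Rational(1, 2)))) = Add(-8, Mul(Rational(1, 3), 7)) = Add(-8, Rational(7, 3)) = Rational(-17, 3))
Add(Function('q')(Function('D')(-3, -6)), 2741) = Add(Rational(-17, 3), 2741) = Rational(8206, 3)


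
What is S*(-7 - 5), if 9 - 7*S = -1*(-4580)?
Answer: 7836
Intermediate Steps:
S = -653 (S = 9/7 - (-1)*(-4580)/7 = 9/7 - ⅐*4580 = 9/7 - 4580/7 = -653)
S*(-7 - 5) = -653*(-7 - 5) = -653*(-12) = 7836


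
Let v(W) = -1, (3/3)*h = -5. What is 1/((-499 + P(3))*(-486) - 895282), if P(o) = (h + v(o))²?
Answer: -1/670264 ≈ -1.4919e-6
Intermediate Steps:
h = -5
P(o) = 36 (P(o) = (-5 - 1)² = (-6)² = 36)
1/((-499 + P(3))*(-486) - 895282) = 1/((-499 + 36)*(-486) - 895282) = 1/(-463*(-486) - 895282) = 1/(225018 - 895282) = 1/(-670264) = -1/670264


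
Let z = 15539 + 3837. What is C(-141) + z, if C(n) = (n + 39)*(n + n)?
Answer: 48140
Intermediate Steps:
C(n) = 2*n*(39 + n) (C(n) = (39 + n)*(2*n) = 2*n*(39 + n))
z = 19376
C(-141) + z = 2*(-141)*(39 - 141) + 19376 = 2*(-141)*(-102) + 19376 = 28764 + 19376 = 48140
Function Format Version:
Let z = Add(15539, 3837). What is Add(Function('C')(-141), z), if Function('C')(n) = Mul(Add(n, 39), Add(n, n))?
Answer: 48140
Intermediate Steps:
Function('C')(n) = Mul(2, n, Add(39, n)) (Function('C')(n) = Mul(Add(39, n), Mul(2, n)) = Mul(2, n, Add(39, n)))
z = 19376
Add(Function('C')(-141), z) = Add(Mul(2, -141, Add(39, -141)), 19376) = Add(Mul(2, -141, -102), 19376) = Add(28764, 19376) = 48140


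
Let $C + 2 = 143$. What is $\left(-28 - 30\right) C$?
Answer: $-8178$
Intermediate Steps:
$C = 141$ ($C = -2 + 143 = 141$)
$\left(-28 - 30\right) C = \left(-28 - 30\right) 141 = \left(-58\right) 141 = -8178$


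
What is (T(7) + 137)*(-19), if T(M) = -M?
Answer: -2470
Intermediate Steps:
(T(7) + 137)*(-19) = (-1*7 + 137)*(-19) = (-7 + 137)*(-19) = 130*(-19) = -2470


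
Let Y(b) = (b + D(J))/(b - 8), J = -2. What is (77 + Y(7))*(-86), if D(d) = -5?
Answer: -6450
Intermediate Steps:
Y(b) = (-5 + b)/(-8 + b) (Y(b) = (b - 5)/(b - 8) = (-5 + b)/(-8 + b))
(77 + Y(7))*(-86) = (77 + (-5 + 7)/(-8 + 7))*(-86) = (77 + 2/(-1))*(-86) = (77 - 1*2)*(-86) = (77 - 2)*(-86) = 75*(-86) = -6450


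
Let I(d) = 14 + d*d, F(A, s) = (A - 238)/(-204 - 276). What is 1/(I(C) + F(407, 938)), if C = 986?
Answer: 480/466660631 ≈ 1.0286e-6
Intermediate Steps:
F(A, s) = 119/240 - A/480 (F(A, s) = (-238 + A)/(-480) = (-238 + A)*(-1/480) = 119/240 - A/480)
I(d) = 14 + d²
1/(I(C) + F(407, 938)) = 1/((14 + 986²) + (119/240 - 1/480*407)) = 1/((14 + 972196) + (119/240 - 407/480)) = 1/(972210 - 169/480) = 1/(466660631/480) = 480/466660631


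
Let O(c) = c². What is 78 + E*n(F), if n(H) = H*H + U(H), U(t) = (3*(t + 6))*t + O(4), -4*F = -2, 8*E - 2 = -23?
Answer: 39/4 ≈ 9.7500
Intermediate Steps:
E = -21/8 (E = ¼ + (⅛)*(-23) = ¼ - 23/8 = -21/8 ≈ -2.6250)
F = ½ (F = -¼*(-2) = ½ ≈ 0.50000)
U(t) = 16 + t*(18 + 3*t) (U(t) = (3*(t + 6))*t + 4² = (3*(6 + t))*t + 16 = (18 + 3*t)*t + 16 = t*(18 + 3*t) + 16 = 16 + t*(18 + 3*t))
n(H) = 16 + 4*H² + 18*H (n(H) = H*H + (16 + 3*H² + 18*H) = H² + (16 + 3*H² + 18*H) = 16 + 4*H² + 18*H)
78 + E*n(F) = 78 - 21*(16 + 4*(½)² + 18*(½))/8 = 78 - 21*(16 + 4*(¼) + 9)/8 = 78 - 21*(16 + 1 + 9)/8 = 78 - 21/8*26 = 78 - 273/4 = 39/4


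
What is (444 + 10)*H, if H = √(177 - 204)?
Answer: 1362*I*√3 ≈ 2359.1*I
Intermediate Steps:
H = 3*I*√3 (H = √(-27) = 3*I*√3 ≈ 5.1962*I)
(444 + 10)*H = (444 + 10)*(3*I*√3) = 454*(3*I*√3) = 1362*I*√3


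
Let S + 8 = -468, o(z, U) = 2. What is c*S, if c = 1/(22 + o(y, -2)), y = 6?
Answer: -119/6 ≈ -19.833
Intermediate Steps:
S = -476 (S = -8 - 468 = -476)
c = 1/24 (c = 1/(22 + 2) = 1/24 ≈ 0.041667)
c*S = (1/24)*(-476) = -119/6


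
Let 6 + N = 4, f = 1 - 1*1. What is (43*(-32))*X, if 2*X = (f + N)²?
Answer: -2752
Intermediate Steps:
f = 0 (f = 1 - 1 = 0)
N = -2 (N = -6 + 4 = -2)
X = 2 (X = (0 - 2)²/2 = (½)*(-2)² = (½)*4 = 2)
(43*(-32))*X = (43*(-32))*2 = -1376*2 = -2752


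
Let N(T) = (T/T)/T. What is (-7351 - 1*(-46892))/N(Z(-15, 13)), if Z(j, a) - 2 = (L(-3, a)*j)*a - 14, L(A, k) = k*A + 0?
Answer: 300234813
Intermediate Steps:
L(A, k) = A*k (L(A, k) = A*k + 0 = A*k)
Z(j, a) = -12 - 3*j*a**2 (Z(j, a) = 2 + (((-3*a)*j)*a - 14) = 2 + ((-3*a*j)*a - 14) = 2 + (-3*j*a**2 - 14) = 2 + (-14 - 3*j*a**2) = -12 - 3*j*a**2)
N(T) = 1/T
(-7351 - 1*(-46892))/N(Z(-15, 13)) = (-7351 - 1*(-46892))/(1/(-12 - 3*(-15)*13**2)) = (-7351 + 46892)/(1/(-12 - 3*(-15)*169)) = 39541/(1/(-12 + 7605)) = 39541/(1/7593) = 39541*7593 = 300234813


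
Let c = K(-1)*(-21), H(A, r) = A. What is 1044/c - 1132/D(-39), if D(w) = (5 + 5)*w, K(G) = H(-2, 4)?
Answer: 37892/1365 ≈ 27.760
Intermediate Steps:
K(G) = -2
D(w) = 10*w
c = 42 (c = -2*(-21) = 42)
1044/c - 1132/D(-39) = 1044/42 - 1132/(10*(-39)) = 1044*(1/42) - 1132/(-390) = 174/7 - 1132*(-1/390) = 174/7 + 566/195 = 37892/1365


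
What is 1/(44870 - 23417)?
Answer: 1/21453 ≈ 4.6614e-5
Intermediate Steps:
1/(44870 - 23417) = 1/21453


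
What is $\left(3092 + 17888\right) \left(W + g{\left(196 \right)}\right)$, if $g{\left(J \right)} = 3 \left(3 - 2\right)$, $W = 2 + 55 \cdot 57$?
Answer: $65877200$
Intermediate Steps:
$W = 3137$ ($W = 2 + 3135 = 3137$)
$g{\left(J \right)} = 3$ ($g{\left(J \right)} = 3 \cdot 1 = 3$)
$\left(3092 + 17888\right) \left(W + g{\left(196 \right)}\right) = \left(3092 + 17888\right) \left(3137 + 3\right) = 20980 \cdot 3140 = 65877200$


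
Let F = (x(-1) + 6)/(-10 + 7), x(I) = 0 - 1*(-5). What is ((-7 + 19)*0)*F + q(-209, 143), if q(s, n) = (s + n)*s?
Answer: 13794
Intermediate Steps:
q(s, n) = s*(n + s) (q(s, n) = (n + s)*s = s*(n + s))
x(I) = 5 (x(I) = 0 + 5 = 5)
F = -11/3 (F = (5 + 6)/(-10 + 7) = 11/(-3) = 11*(-⅓) = -11/3 ≈ -3.6667)
((-7 + 19)*0)*F + q(-209, 143) = ((-7 + 19)*0)*(-11/3) - 209*(143 - 209) = (12*0)*(-11/3) - 209*(-66) = 0*(-11/3) + 13794 = 0 + 13794 = 13794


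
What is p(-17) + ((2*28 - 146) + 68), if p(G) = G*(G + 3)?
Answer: 216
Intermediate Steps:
p(G) = G*(3 + G)
p(-17) + ((2*28 - 146) + 68) = -17*(3 - 17) + ((2*28 - 146) + 68) = -17*(-14) + ((56 - 146) + 68) = 238 + (-90 + 68) = 238 - 22 = 216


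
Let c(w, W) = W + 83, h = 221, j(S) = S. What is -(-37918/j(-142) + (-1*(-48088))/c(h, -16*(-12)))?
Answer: -8627973/19525 ≈ -441.89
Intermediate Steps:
c(w, W) = 83 + W
-(-37918/j(-142) + (-1*(-48088))/c(h, -16*(-12))) = -(-37918/(-142) + (-1*(-48088))/(83 - 16*(-12))) = -(-37918*(-1/142) + 48088/(83 + 192)) = -(18959/71 + 48088/275) = -1*8627973/19525 = -8627973/19525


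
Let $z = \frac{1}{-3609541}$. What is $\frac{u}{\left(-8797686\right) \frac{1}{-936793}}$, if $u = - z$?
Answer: $\frac{72061}{2442739101702} \approx 2.95 \cdot 10^{-8}$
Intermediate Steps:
$z = - \frac{1}{3609541} \approx -2.7704 \cdot 10^{-7}$
$u = \frac{1}{3609541}$ ($u = \left(-1\right) \left(- \frac{1}{3609541}\right) = \frac{1}{3609541} \approx 2.7704 \cdot 10^{-7}$)
$\frac{u}{\left(-8797686\right) \frac{1}{-936793}} = \frac{1}{3609541 \left(- \frac{8797686}{-936793}\right)} = \frac{1}{3609541 \left(\left(-8797686\right) \left(- \frac{1}{936793}\right)\right)} = \frac{1}{3609541 \cdot \frac{8797686}{936793}} = \frac{1}{3609541} \cdot \frac{936793}{8797686} = \frac{72061}{2442739101702}$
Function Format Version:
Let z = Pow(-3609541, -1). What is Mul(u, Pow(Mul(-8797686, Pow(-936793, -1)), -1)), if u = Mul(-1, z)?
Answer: Rational(72061, 2442739101702) ≈ 2.9500e-8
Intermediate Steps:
z = Rational(-1, 3609541) ≈ -2.7704e-7
u = Rational(1, 3609541) (u = Mul(-1, Rational(-1, 3609541)) = Rational(1, 3609541) ≈ 2.7704e-7)
Mul(u, Pow(Mul(-8797686, Pow(-936793, -1)), -1)) = Mul(Rational(1, 3609541), Pow(Mul(-8797686, Pow(-936793, -1)), -1)) = Mul(Rational(1, 3609541), Pow(Mul(-8797686, Rational(-1, 936793)), -1)) = Mul(Rational(1, 3609541), Pow(Rational(8797686, 936793), -1)) = Mul(Rational(1, 3609541), Rational(936793, 8797686)) = Rational(72061, 2442739101702)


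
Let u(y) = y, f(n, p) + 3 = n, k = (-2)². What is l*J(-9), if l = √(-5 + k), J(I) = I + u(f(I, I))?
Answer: -21*I ≈ -21.0*I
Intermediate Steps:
k = 4
f(n, p) = -3 + n
J(I) = -3 + 2*I (J(I) = I + (-3 + I) = -3 + 2*I)
l = I (l = √(-5 + 4) = √(-1) = I ≈ 1.0*I)
l*J(-9) = I*(-3 + 2*(-9)) = I*(-3 - 18) = I*(-21) = -21*I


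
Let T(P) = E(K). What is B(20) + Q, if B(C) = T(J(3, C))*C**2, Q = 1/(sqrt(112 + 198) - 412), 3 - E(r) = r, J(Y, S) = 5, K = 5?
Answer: -67773806/84717 - sqrt(310)/169434 ≈ -800.00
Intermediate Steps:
E(r) = 3 - r
T(P) = -2 (T(P) = 3 - 1*5 = 3 - 5 = -2)
Q = 1/(-412 + sqrt(310)) (Q = 1/(sqrt(310) - 412) = 1/(-412 + sqrt(310)) ≈ -0.0025355)
B(C) = -2*C**2
B(20) + Q = -2*20**2 + (-206/84717 - sqrt(310)/169434) = -2*400 + (-206/84717 - sqrt(310)/169434) = -800 + (-206/84717 - sqrt(310)/169434) = -67773806/84717 - sqrt(310)/169434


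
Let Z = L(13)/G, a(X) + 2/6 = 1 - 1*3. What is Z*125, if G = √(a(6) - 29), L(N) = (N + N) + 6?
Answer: -2000*I*√282/47 ≈ -714.59*I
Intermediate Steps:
a(X) = -7/3 (a(X) = -⅓ + (1 - 1*3) = -⅓ + (1 - 3) = -⅓ - 2 = -7/3)
L(N) = 6 + 2*N (L(N) = 2*N + 6 = 6 + 2*N)
G = I*√282/3 (G = √(-7/3 - 29) = √(-94/3) = I*√282/3 ≈ 5.5976*I)
Z = -16*I*√282/47 (Z = (6 + 2*13)/((I*√282/3)) = (6 + 26)*(-I*√282/94) = 32*(-I*√282/94) = -16*I*√282/47 ≈ -5.7167*I)
Z*125 = -16*I*√282/47*125 = -2000*I*√282/47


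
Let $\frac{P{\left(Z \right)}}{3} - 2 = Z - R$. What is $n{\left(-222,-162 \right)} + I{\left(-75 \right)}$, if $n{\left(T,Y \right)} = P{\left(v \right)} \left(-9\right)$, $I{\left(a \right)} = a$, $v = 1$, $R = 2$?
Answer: $-102$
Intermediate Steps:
$P{\left(Z \right)} = 3 Z$ ($P{\left(Z \right)} = 6 + 3 \left(Z - 2\right) = 6 + 3 \left(-2 + Z\right) = 6 + \left(-6 + 3 Z\right) = 3 Z$)
$n{\left(T,Y \right)} = -27$ ($n{\left(T,Y \right)} = 3 \cdot 1 \left(-9\right) = 3 \left(-9\right) = -27$)
$n{\left(-222,-162 \right)} + I{\left(-75 \right)} = -27 - 75 = -102$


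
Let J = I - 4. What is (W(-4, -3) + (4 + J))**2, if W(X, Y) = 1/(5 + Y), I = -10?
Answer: 361/4 ≈ 90.250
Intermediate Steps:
J = -14 (J = -10 - 4 = -14)
(W(-4, -3) + (4 + J))**2 = (1/(5 - 3) + (4 - 14))**2 = (1/2 - 10)**2 = (-19/2)**2 = 361/4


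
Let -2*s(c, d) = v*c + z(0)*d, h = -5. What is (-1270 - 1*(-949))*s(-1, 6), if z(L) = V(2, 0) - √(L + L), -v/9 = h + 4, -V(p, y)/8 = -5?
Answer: 74151/2 ≈ 37076.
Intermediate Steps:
V(p, y) = 40 (V(p, y) = -8*(-5) = 40)
v = 9 (v = -9*(-5 + 4) = -9*(-1) = 9)
z(L) = 40 - √2*√L (z(L) = 40 - √(L + L) = 40 - √(2*L) = 40 - √2*√L)
s(c, d) = -20*d - 9*c/2 (s(c, d) = -(9*c + (40 - √2*√0)*d)/2 = -(9*c + (40 - 1*√2*0)*d)/2 = -(9*c + (40 + 0)*d)/2 = -(9*c + 40*d)/2 = -20*d - 9*c/2)
(-1270 - 1*(-949))*s(-1, 6) = (-1270 - 1*(-949))*(-20*6 - 9/2*(-1)) = (-1270 + 949)*(-120 + 9/2) = -321*(-231/2) = 74151/2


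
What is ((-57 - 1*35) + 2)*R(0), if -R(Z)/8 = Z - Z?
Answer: 0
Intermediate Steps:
R(Z) = 0 (R(Z) = -8*(Z - Z) = -8*0 = 0)
((-57 - 1*35) + 2)*R(0) = ((-57 - 1*35) + 2)*0 = ((-57 - 35) + 2)*0 = (-92 + 2)*0 = -90*0 = 0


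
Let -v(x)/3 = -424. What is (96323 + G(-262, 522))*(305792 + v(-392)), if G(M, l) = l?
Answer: 29737613080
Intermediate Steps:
v(x) = 1272 (v(x) = -3*(-424) = 1272)
(96323 + G(-262, 522))*(305792 + v(-392)) = (96323 + 522)*(305792 + 1272) = 96845*307064 = 29737613080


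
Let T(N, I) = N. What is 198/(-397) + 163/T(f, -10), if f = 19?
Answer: 60949/7543 ≈ 8.0802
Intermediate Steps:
198/(-397) + 163/T(f, -10) = 198/(-397) + 163/19 = 198*(-1/397) + 163*(1/19) = -198/397 + 163/19 = 60949/7543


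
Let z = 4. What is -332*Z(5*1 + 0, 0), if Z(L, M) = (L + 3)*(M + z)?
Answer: -10624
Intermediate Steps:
Z(L, M) = (3 + L)*(4 + M) (Z(L, M) = (L + 3)*(M + 4) = (3 + L)*(4 + M))
-332*Z(5*1 + 0, 0) = -332*(12 + 3*0 + 4*(5*1 + 0) + (5*1 + 0)*0) = -332*(12 + 0 + 4*(5 + 0) + (5 + 0)*0) = -332*(12 + 0 + 4*5 + 5*0) = -332*(12 + 0 + 20 + 0) = -332*32 = -10624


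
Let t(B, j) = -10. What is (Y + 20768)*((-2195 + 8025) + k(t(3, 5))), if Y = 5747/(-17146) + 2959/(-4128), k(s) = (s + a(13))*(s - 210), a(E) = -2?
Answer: 3112422904224095/17694672 ≈ 1.7590e+8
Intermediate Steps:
k(s) = (-210 + s)*(-2 + s) (k(s) = (s - 2)*(s - 210) = (-2 + s)*(-210 + s) = (-210 + s)*(-2 + s))
Y = -37229315/35389344 (Y = 5747*(-1/17146) + 2959*(-1/4128) = -5747/17146 - 2959/4128 = -37229315/35389344 ≈ -1.0520)
(Y + 20768)*((-2195 + 8025) + k(t(3, 5))) = (-37229315/35389344 + 20768)*((-2195 + 8025) + (420 + (-10)**2 - 212*(-10))) = 734928666877*(5830 + (420 + 100 + 2120))/35389344 = 734928666877*(5830 + 2640)/35389344 = (734928666877/35389344)*8470 = 3112422904224095/17694672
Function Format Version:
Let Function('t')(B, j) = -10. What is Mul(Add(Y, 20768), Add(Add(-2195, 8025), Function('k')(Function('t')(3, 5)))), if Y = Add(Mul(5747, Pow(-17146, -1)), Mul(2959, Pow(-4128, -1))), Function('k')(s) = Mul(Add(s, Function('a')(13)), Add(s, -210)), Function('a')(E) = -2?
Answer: Rational(3112422904224095, 17694672) ≈ 1.7590e+8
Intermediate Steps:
Function('k')(s) = Mul(Add(-210, s), Add(-2, s)) (Function('k')(s) = Mul(Add(s, -2), Add(s, -210)) = Mul(Add(-2, s), Add(-210, s)) = Mul(Add(-210, s), Add(-2, s)))
Y = Rational(-37229315, 35389344) (Y = Add(Mul(5747, Rational(-1, 17146)), Mul(2959, Rational(-1, 4128))) = Add(Rational(-5747, 17146), Rational(-2959, 4128)) = Rational(-37229315, 35389344) ≈ -1.0520)
Mul(Add(Y, 20768), Add(Add(-2195, 8025), Function('k')(Function('t')(3, 5)))) = Mul(Add(Rational(-37229315, 35389344), 20768), Add(Add(-2195, 8025), Add(420, Pow(-10, 2), Mul(-212, -10)))) = Mul(Rational(734928666877, 35389344), Add(5830, Add(420, 100, 2120))) = Mul(Rational(734928666877, 35389344), Add(5830, 2640)) = Mul(Rational(734928666877, 35389344), 8470) = Rational(3112422904224095, 17694672)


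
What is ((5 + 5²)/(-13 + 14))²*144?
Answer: 129600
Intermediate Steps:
((5 + 5²)/(-13 + 14))²*144 = ((5 + 25)/1)²*144 = (30*1)²*144 = 30²*144 = 900*144 = 129600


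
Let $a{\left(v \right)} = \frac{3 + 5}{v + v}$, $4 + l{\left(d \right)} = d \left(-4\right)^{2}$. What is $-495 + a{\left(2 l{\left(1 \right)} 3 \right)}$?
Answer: $- \frac{8909}{18} \approx -494.94$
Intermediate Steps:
$l{\left(d \right)} = -4 + 16 d$ ($l{\left(d \right)} = -4 + d \left(-4\right)^{2} = -4 + d 16 = -4 + 16 d$)
$a{\left(v \right)} = \frac{4}{v}$ ($a{\left(v \right)} = \frac{8}{2 v} = 8 \frac{1}{2 v} = \frac{4}{v}$)
$-495 + a{\left(2 l{\left(1 \right)} 3 \right)} = -495 + \frac{4}{2 \left(-4 + 16 \cdot 1\right) 3} = -495 + \frac{4}{2 \left(-4 + 16\right) 3} = -495 + \frac{4}{2 \cdot 12 \cdot 3} = -495 + \frac{4}{24 \cdot 3} = -495 + \frac{4}{72} = -495 + 4 \cdot \frac{1}{72} = -495 + \frac{1}{18} = - \frac{8909}{18}$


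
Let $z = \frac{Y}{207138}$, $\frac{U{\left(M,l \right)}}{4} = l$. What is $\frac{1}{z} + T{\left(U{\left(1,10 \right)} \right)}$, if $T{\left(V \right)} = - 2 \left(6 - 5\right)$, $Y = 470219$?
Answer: $- \frac{733300}{470219} \approx -1.5595$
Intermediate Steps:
$U{\left(M,l \right)} = 4 l$
$T{\left(V \right)} = -2$ ($T{\left(V \right)} = \left(-2\right) 1 = -2$)
$z = \frac{470219}{207138} \approx 2.2701$
$\frac{1}{z} + T{\left(U{\left(1,10 \right)} \right)} = \frac{1}{\frac{470219}{207138}} - 2 = \frac{207138}{470219} - 2 = - \frac{733300}{470219}$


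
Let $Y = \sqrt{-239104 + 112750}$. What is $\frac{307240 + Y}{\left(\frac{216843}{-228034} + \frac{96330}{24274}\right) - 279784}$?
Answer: $- \frac{850332373683920}{774335460695753} - \frac{2767648658 i \sqrt{126354}}{774335460695753} \approx -1.0981 - 0.0012705 i$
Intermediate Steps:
$Y = i \sqrt{126354}$ ($Y = \sqrt{-126354} = i \sqrt{126354} \approx 355.46 i$)
$\frac{307240 + Y}{\left(\frac{216843}{-228034} + \frac{96330}{24274}\right) - 279784} = \frac{307240 + i \sqrt{126354}}{\left(\frac{216843}{-228034} + \frac{96330}{24274}\right) - 279784} = \frac{307240 + i \sqrt{126354}}{\left(216843 \left(- \frac{1}{228034}\right) + 96330 \cdot \frac{1}{24274}\right) - 279784} = \frac{307240 + i \sqrt{126354}}{\left(- \frac{216843}{228034} + \frac{48165}{12137}\right) - 279784} = \frac{307240 + i \sqrt{126354}}{\frac{8351434119}{2767648658} - 279784} = \frac{307240 + i \sqrt{126354}}{- \frac{774335460695753}{2767648658}} = \left(307240 + i \sqrt{126354}\right) \left(- \frac{2767648658}{774335460695753}\right) = - \frac{850332373683920}{774335460695753} - \frac{2767648658 i \sqrt{126354}}{774335460695753}$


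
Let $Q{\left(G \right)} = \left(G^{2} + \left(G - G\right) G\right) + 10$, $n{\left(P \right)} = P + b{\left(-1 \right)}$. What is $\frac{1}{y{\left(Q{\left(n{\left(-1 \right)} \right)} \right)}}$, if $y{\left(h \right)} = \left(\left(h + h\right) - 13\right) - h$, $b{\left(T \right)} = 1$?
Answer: $- \frac{1}{3} \approx -0.33333$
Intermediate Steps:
$n{\left(P \right)} = 1 + P$ ($n{\left(P \right)} = P + 1 = 1 + P$)
$Q{\left(G \right)} = 10 + G^{2}$ ($Q{\left(G \right)} = \left(G^{2} + 0 G\right) + 10 = \left(G^{2} + 0\right) + 10 = G^{2} + 10 = 10 + G^{2}$)
$y{\left(h \right)} = -13 + h$ ($y{\left(h \right)} = \left(2 h - 13\right) - h = \left(-13 + 2 h\right) - h = -13 + h$)
$\frac{1}{y{\left(Q{\left(n{\left(-1 \right)} \right)} \right)}} = \frac{1}{-13 + \left(10 + \left(1 - 1\right)^{2}\right)} = \frac{1}{-13 + \left(10 + 0^{2}\right)} = \frac{1}{-13 + \left(10 + 0\right)} = \frac{1}{-13 + 10} = \frac{1}{-3} = - \frac{1}{3}$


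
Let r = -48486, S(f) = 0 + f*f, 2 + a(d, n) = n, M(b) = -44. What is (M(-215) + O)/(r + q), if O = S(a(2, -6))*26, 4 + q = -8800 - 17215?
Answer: -108/4967 ≈ -0.021744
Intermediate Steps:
a(d, n) = -2 + n
S(f) = f² (S(f) = 0 + f² = f²)
q = -26019 (q = -4 + (-8800 - 17215) = -4 - 26015 = -26019)
O = 1664 (O = (-2 - 6)²*26 = (-8)²*26 = 64*26 = 1664)
(M(-215) + O)/(r + q) = (-44 + 1664)/(-48486 - 26019) = 1620/(-74505) = 1620*(-1/74505) = -108/4967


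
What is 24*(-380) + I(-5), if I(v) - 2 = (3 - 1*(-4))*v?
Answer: -9153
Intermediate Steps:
I(v) = 2 + 7*v (I(v) = 2 + (3 - 1*(-4))*v = 2 + (3 + 4)*v = 2 + 7*v)
24*(-380) + I(-5) = 24*(-380) + (2 + 7*(-5)) = -9120 + (2 - 35) = -9120 - 33 = -9153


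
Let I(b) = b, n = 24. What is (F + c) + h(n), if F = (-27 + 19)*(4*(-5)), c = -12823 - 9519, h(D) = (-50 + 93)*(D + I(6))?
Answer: -20892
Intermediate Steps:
h(D) = 258 + 43*D (h(D) = (-50 + 93)*(D + 6) = 43*(6 + D) = 258 + 43*D)
c = -22342
F = 160 (F = -8*(-20) = 160)
(F + c) + h(n) = (160 - 22342) + (258 + 43*24) = -22182 + (258 + 1032) = -22182 + 1290 = -20892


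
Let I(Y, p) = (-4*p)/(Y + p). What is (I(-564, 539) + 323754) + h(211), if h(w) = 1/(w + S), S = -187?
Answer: 194304169/600 ≈ 3.2384e+5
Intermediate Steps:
h(w) = 1/(-187 + w) (h(w) = 1/(w - 187) = 1/(-187 + w))
I(Y, p) = -4*p/(Y + p)
(I(-564, 539) + 323754) + h(211) = (-4*539/(-564 + 539) + 323754) + 1/(-187 + 211) = (-4*539/(-25) + 323754) + 1/24 = (-4*539*(-1/25) + 323754) + 1/24 = (2156/25 + 323754) + 1/24 = 8096006/25 + 1/24 = 194304169/600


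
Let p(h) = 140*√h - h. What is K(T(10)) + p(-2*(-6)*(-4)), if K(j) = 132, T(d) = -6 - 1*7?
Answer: 180 + 560*I*√3 ≈ 180.0 + 969.95*I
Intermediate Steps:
T(d) = -13 (T(d) = -6 - 7 = -13)
p(h) = -h + 140*√h
K(T(10)) + p(-2*(-6)*(-4)) = 132 + (-(-2*(-6))*(-4) + 140*√(-2*(-6)*(-4))) = 132 + (-12*(-4) + 140*√(12*(-4))) = 132 + (-1*(-48) + 140*√(-48)) = 132 + (48 + 140*(4*I*√3)) = 132 + (48 + 560*I*√3) = 180 + 560*I*√3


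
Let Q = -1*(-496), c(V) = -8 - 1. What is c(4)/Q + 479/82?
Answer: 118423/20336 ≈ 5.8233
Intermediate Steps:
c(V) = -9
Q = 496
c(4)/Q + 479/82 = -9/496 + 479/82 = 118423/20336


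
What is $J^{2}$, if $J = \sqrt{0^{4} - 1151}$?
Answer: $-1151$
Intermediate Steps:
$J = i \sqrt{1151}$ ($J = \sqrt{0 - 1151} = \sqrt{-1151} = i \sqrt{1151} \approx 33.926 i$)
$J^{2} = \left(i \sqrt{1151}\right)^{2} = -1151$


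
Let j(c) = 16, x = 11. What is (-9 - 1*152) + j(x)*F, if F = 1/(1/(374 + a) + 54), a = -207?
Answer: -1449387/9019 ≈ -160.70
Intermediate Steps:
F = 167/9019 (F = 1/(1/(374 - 207) + 54) = 1/(1/167 + 54) = 1/(9019/167) = 167/9019 ≈ 0.018516)
(-9 - 1*152) + j(x)*F = (-9 - 1*152) + 16*(167/9019) = (-9 - 152) + 2672/9019 = -161 + 2672/9019 = -1449387/9019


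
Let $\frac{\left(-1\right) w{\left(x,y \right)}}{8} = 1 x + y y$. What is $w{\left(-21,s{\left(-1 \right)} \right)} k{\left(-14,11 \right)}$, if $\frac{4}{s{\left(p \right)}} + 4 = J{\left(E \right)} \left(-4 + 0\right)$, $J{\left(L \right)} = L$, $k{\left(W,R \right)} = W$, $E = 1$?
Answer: $-2324$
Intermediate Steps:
$s{\left(p \right)} = - \frac{1}{2}$ ($s{\left(p \right)} = \frac{4}{-4 + 1 \left(-4 + 0\right)} = \frac{4}{-4 + 1 \left(-4\right)} = \frac{4}{-4 - 4} = \frac{4}{-8} = 4 \left(- \frac{1}{8}\right) = - \frac{1}{2}$)
$w{\left(x,y \right)} = - 8 x - 8 y^{2}$ ($w{\left(x,y \right)} = - 8 \left(1 x + y y\right) = - 8 \left(x + y^{2}\right) = - 8 x - 8 y^{2}$)
$w{\left(-21,s{\left(-1 \right)} \right)} k{\left(-14,11 \right)} = \left(\left(-8\right) \left(-21\right) - 8 \left(- \frac{1}{2}\right)^{2}\right) \left(-14\right) = \left(168 - 2\right) \left(-14\right) = 166 \left(-14\right) = -2324$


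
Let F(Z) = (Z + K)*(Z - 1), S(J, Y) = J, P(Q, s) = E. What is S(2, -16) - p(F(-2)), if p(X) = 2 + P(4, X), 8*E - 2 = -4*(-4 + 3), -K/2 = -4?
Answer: -¾ ≈ -0.75000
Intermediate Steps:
K = 8 (K = -2*(-4) = 8)
E = ¾ (E = ¼ + (-4*(-4 + 3))/8 = ¼ + (-4*(-1))/8 = ¼ + (⅛)*4 = ¼ + ½ = ¾ ≈ 0.75000)
P(Q, s) = ¾
F(Z) = (-1 + Z)*(8 + Z) (F(Z) = (Z + 8)*(Z - 1) = (8 + Z)*(-1 + Z) = (-1 + Z)*(8 + Z))
p(X) = 11/4 (p(X) = 2 + ¾ = 11/4)
S(2, -16) - p(F(-2)) = 2 - 1*11/4 = 2 - 11/4 = -¾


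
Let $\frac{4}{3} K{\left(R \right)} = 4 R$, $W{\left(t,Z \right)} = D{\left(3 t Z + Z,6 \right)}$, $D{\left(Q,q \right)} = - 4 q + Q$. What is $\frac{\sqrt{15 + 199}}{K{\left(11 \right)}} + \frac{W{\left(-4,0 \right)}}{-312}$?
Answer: $\frac{1}{13} + \frac{\sqrt{214}}{33} \approx 0.52022$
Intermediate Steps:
$D{\left(Q,q \right)} = Q - 4 q$
$W{\left(t,Z \right)} = -24 + Z + 3 Z t$ ($W{\left(t,Z \right)} = \left(3 t Z + Z\right) - 24 = \left(3 Z t + Z\right) - 24 = \left(Z + 3 Z t\right) - 24 = -24 + Z + 3 Z t$)
$K{\left(R \right)} = 3 R$ ($K{\left(R \right)} = \frac{3 \cdot 4 R}{4} = 3 R$)
$\frac{\sqrt{15 + 199}}{K{\left(11 \right)}} + \frac{W{\left(-4,0 \right)}}{-312} = \frac{\sqrt{15 + 199}}{3 \cdot 11} + \frac{-24 + 0 \left(1 + 3 \left(-4\right)\right)}{-312} = \frac{\sqrt{214}}{33} + \left(-24 + 0 \left(1 - 12\right)\right) \left(- \frac{1}{312}\right) = \sqrt{214} \cdot \frac{1}{33} + \left(-24 + 0 \left(-11\right)\right) \left(- \frac{1}{312}\right) = \frac{\sqrt{214}}{33} + \left(-24 + 0\right) \left(- \frac{1}{312}\right) = \frac{\sqrt{214}}{33} - - \frac{1}{13} = \frac{\sqrt{214}}{33} + \frac{1}{13} = \frac{1}{13} + \frac{\sqrt{214}}{33}$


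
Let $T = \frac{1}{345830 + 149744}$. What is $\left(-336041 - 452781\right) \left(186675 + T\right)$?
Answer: $- \frac{36487465056315361}{247787} \approx -1.4725 \cdot 10^{11}$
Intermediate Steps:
$T = \frac{1}{495574} \approx 2.0179 \cdot 10^{-6}$
$\left(-336041 - 452781\right) \left(186675 + T\right) = \left(-336041 - 452781\right) \left(186675 + \frac{1}{495574}\right) = \left(-788822\right) \frac{92511276451}{495574} = - \frac{36487465056315361}{247787}$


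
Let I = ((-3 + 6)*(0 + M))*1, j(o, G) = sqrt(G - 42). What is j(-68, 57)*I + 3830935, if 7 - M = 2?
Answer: 3830935 + 15*sqrt(15) ≈ 3.8310e+6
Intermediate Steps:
M = 5 (M = 7 - 1*2 = 7 - 2 = 5)
j(o, G) = sqrt(-42 + G)
I = 15 (I = ((-3 + 6)*(0 + 5))*1 = (3*5)*1 = 15*1 = 15)
j(-68, 57)*I + 3830935 = sqrt(-42 + 57)*15 + 3830935 = sqrt(15)*15 + 3830935 = 15*sqrt(15) + 3830935 = 3830935 + 15*sqrt(15)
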